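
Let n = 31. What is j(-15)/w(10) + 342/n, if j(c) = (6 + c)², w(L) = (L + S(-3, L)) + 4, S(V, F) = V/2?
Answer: 13572/775 ≈ 17.512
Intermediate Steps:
S(V, F) = V/2 (S(V, F) = V*(½) = V/2)
w(L) = 5/2 + L (w(L) = (L + (½)*(-3)) + 4 = (L - 3/2) + 4 = (-3/2 + L) + 4 = 5/2 + L)
j(-15)/w(10) + 342/n = (6 - 15)²/(5/2 + 10) + 342/31 = (-9)²/(25/2) + 342*(1/31) = 81*(2/25) + 342/31 = 162/25 + 342/31 = 13572/775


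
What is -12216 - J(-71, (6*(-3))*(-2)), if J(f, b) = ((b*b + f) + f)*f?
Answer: 69718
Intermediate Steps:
J(f, b) = f*(b² + 2*f) (J(f, b) = ((b² + f) + f)*f = ((f + b²) + f)*f = (b² + 2*f)*f = f*(b² + 2*f))
-12216 - J(-71, (6*(-3))*(-2)) = -12216 - (-71)*(((6*(-3))*(-2))² + 2*(-71)) = -12216 - (-71)*((-18*(-2))² - 142) = -12216 - (-71)*(36² - 142) = -12216 - (-71)*(1296 - 142) = -12216 - (-71)*1154 = -12216 - 1*(-81934) = -12216 + 81934 = 69718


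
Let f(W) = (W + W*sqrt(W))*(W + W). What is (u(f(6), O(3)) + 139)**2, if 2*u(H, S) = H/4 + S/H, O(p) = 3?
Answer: 1289618887/57600 + 76756559*sqrt(6)/28800 ≈ 28918.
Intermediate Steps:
f(W) = 2*W*(W + W**(3/2)) (f(W) = (W + W**(3/2))*(2*W) = 2*W*(W + W**(3/2)))
u(H, S) = H/8 + S/(2*H) (u(H, S) = (H/4 + S/H)/2 = H/8 + S/(2*H))
(u(f(6), O(3)) + 139)**2 = (((2*6**2 + 2*6**(5/2))/8 + (1/2)*3/(2*6**2 + 2*6**(5/2))) + 139)**2 = (((2*36 + 2*(36*sqrt(6)))/8 + (1/2)*3/(2*36 + 2*(36*sqrt(6)))) + 139)**2 = (((72 + 72*sqrt(6))/8 + (1/2)*3/(72 + 72*sqrt(6))) + 139)**2 = (((9 + 9*sqrt(6)) + 3/(2*(72 + 72*sqrt(6)))) + 139)**2 = ((9 + 9*sqrt(6) + 3/(2*(72 + 72*sqrt(6)))) + 139)**2 = (148 + 9*sqrt(6) + 3/(2*(72 + 72*sqrt(6))))**2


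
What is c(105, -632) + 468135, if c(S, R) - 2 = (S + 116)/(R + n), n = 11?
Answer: 290712856/621 ≈ 4.6814e+5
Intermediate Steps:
c(S, R) = 2 + (116 + S)/(11 + R) (c(S, R) = 2 + (S + 116)/(R + 11) = 2 + (116 + S)/(11 + R))
c(105, -632) + 468135 = (138 + 105 + 2*(-632))/(11 - 632) + 468135 = (138 + 105 - 1264)/(-621) + 468135 = -1/621*(-1021) + 468135 = 1021/621 + 468135 = 290712856/621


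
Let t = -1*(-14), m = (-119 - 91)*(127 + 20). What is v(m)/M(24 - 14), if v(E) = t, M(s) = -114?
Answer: -7/57 ≈ -0.12281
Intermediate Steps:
m = -30870 (m = -210*147 = -30870)
t = 14
v(E) = 14
v(m)/M(24 - 14) = 14/(-114) = 14*(-1/114) = -7/57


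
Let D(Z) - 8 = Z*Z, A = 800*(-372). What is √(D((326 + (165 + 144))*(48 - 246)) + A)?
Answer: 2*√3951933827 ≈ 1.2573e+5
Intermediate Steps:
A = -297600
D(Z) = 8 + Z² (D(Z) = 8 + Z*Z = 8 + Z²)
√(D((326 + (165 + 144))*(48 - 246)) + A) = √((8 + ((326 + (165 + 144))*(48 - 246))²) - 297600) = √((8 + ((326 + 309)*(-198))²) - 297600) = √((8 + (635*(-198))²) - 297600) = √((8 + (-125730)²) - 297600) = √((8 + 15808032900) - 297600) = √(15808032908 - 297600) = √15807735308 = 2*√3951933827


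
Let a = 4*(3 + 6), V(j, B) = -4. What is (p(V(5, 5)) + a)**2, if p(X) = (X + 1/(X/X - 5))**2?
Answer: 748225/256 ≈ 2922.8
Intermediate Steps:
p(X) = (-1/4 + X)**2 (p(X) = (X + 1/(1 - 5))**2 = (X + 1/(-4))**2 = (X - 1/4)**2 = (-1/4 + X)**2)
a = 36 (a = 4*9 = 36)
(p(V(5, 5)) + a)**2 = ((-1 + 4*(-4))**2/16 + 36)**2 = ((-1 - 16)**2/16 + 36)**2 = ((1/16)*(-17)**2 + 36)**2 = ((1/16)*289 + 36)**2 = (289/16 + 36)**2 = (865/16)**2 = 748225/256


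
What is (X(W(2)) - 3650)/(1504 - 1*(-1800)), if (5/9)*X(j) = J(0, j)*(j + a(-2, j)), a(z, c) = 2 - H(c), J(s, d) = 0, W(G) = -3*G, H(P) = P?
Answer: -1825/1652 ≈ -1.1047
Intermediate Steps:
a(z, c) = 2 - c
X(j) = 0 (X(j) = 9*(0*(j + (2 - j)))/5 = 9*(0*2)/5 = (9/5)*0 = 0)
(X(W(2)) - 3650)/(1504 - 1*(-1800)) = (0 - 3650)/(1504 - 1*(-1800)) = -3650/(1504 + 1800) = -3650/3304 = -3650*1/3304 = -1825/1652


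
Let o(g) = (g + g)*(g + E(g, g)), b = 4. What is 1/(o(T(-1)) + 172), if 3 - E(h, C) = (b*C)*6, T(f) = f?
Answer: 1/120 ≈ 0.0083333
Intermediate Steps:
E(h, C) = 3 - 24*C (E(h, C) = 3 - 4*C*6 = 3 - 24*C)
o(g) = 2*g*(3 - 23*g) (o(g) = (g + g)*(g + (3 - 24*g)) = (2*g)*(3 - 23*g) = 2*g*(3 - 23*g))
1/(o(T(-1)) + 172) = 1/(2*(-1)*(3 - 23*(-1)) + 172) = 1/(2*(-1)*(3 + 23) + 172) = 1/(2*(-1)*26 + 172) = 1/(-52 + 172) = 1/120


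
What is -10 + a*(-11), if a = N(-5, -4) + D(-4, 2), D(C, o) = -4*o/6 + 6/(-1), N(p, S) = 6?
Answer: 14/3 ≈ 4.6667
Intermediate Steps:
D(C, o) = -6 - 2*o/3 (D(C, o) = -4*o*(⅙) + 6*(-1) = -2*o/3 - 6 = -6 - 2*o/3)
a = -4/3 (a = 6 + (-6 - ⅔*2) = 6 + (-6 - 4/3) = 6 - 22/3 = -4/3 ≈ -1.3333)
-10 + a*(-11) = -10 - 4/3*(-11) = -10 + 44/3 = 14/3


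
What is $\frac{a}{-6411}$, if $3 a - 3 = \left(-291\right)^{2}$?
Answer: $- \frac{28228}{6411} \approx -4.4031$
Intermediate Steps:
$a = 28228$ ($a = 1 + \frac{\left(-291\right)^{2}}{3} = 1 + \frac{1}{3} \cdot 84681 = 1 + 28227 = 28228$)
$\frac{a}{-6411} = \frac{28228}{-6411} = 28228 \left(- \frac{1}{6411}\right) = - \frac{28228}{6411}$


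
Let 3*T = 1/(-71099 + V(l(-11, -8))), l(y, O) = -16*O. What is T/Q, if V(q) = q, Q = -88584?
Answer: 1/18860685192 ≈ 5.3020e-11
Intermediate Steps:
T = -1/212913 (T = 1/(3*(-71099 - 16*(-8))) = 1/(3*(-71099 + 128)) = (⅓)/(-70971) = (⅓)*(-1/70971) = -1/212913 ≈ -4.6968e-6)
T/Q = -1/212913/(-88584) = -1/212913*(-1/88584) = 1/18860685192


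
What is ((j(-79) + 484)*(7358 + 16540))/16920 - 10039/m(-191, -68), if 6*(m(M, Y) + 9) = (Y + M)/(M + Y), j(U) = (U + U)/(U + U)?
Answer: 54448579/29892 ≈ 1821.5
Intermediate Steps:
j(U) = 1 (j(U) = (2*U)/((2*U)) = (2*U)*(1/(2*U)) = 1)
m(M, Y) = -53/6 (m(M, Y) = -9 + ((Y + M)/(M + Y))/6 = -9 + ((M + Y)/(M + Y))/6 = -9 + (⅙)*1 = -9 + ⅙ = -53/6)
((j(-79) + 484)*(7358 + 16540))/16920 - 10039/m(-191, -68) = ((1 + 484)*(7358 + 16540))/16920 - 10039/(-53/6) = (485*23898)*(1/16920) - 10039*(-6/53) = 11590530*(1/16920) + 60234/53 = 386351/564 + 60234/53 = 54448579/29892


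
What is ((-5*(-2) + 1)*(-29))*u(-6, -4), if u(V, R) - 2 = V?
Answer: 1276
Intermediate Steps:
u(V, R) = 2 + V
((-5*(-2) + 1)*(-29))*u(-6, -4) = ((-5*(-2) + 1)*(-29))*(2 - 6) = ((10 + 1)*(-29))*(-4) = (11*(-29))*(-4) = -319*(-4) = 1276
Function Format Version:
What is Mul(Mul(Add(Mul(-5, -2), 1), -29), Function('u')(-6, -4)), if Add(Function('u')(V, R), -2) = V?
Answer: 1276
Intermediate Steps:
Function('u')(V, R) = Add(2, V)
Mul(Mul(Add(Mul(-5, -2), 1), -29), Function('u')(-6, -4)) = Mul(Mul(Add(Mul(-5, -2), 1), -29), Add(2, -6)) = Mul(Mul(Add(10, 1), -29), -4) = Mul(Mul(11, -29), -4) = Mul(-319, -4) = 1276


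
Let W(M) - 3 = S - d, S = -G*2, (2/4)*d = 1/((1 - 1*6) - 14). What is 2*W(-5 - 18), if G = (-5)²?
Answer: -1782/19 ≈ -93.789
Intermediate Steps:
G = 25
d = -2/19 (d = 2/((1 - 1*6) - 14) = 2/((1 - 6) - 14) = 2/(-5 - 14) = 2/(-19) = 2*(-1/19) = -2/19 ≈ -0.10526)
S = -50 (S = -1*25*2 = -25*2 = -50)
W(M) = -891/19 (W(M) = 3 + (-50 - 1*(-2/19)) = 3 + (-50 + 2/19) = 3 - 948/19 = -891/19)
2*W(-5 - 18) = 2*(-891/19) = -1782/19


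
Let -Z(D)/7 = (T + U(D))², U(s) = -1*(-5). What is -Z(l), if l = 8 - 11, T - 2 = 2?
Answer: 567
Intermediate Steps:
T = 4 (T = 2 + 2 = 4)
U(s) = 5
l = -3
Z(D) = -567 (Z(D) = -7*(4 + 5)² = -7*9² = -7*81 = -567)
-Z(l) = -1*(-567) = 567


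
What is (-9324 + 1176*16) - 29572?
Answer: -20080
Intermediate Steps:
(-9324 + 1176*16) - 29572 = (-9324 + 18816) - 29572 = 9492 - 29572 = -20080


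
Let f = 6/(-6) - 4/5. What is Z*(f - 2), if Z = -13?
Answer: 247/5 ≈ 49.400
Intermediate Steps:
f = -9/5 (f = 6*(-⅙) - 4*⅕ = -1 - ⅘ = -9/5 ≈ -1.8000)
Z*(f - 2) = -13*(-9/5 - 2) = -13*(-19/5) = 247/5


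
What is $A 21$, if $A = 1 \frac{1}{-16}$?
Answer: $- \frac{21}{16} \approx -1.3125$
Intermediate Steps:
$A = - \frac{1}{16}$ ($A = 1 \left(- \frac{1}{16}\right) = - \frac{1}{16} \approx -0.0625$)
$A 21 = \left(- \frac{1}{16}\right) 21 = - \frac{21}{16}$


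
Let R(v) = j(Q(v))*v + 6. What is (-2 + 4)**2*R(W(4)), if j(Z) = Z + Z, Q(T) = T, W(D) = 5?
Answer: 224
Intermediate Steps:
j(Z) = 2*Z
R(v) = 6 + 2*v**2 (R(v) = (2*v)*v + 6 = 2*v**2 + 6 = 6 + 2*v**2)
(-2 + 4)**2*R(W(4)) = (-2 + 4)**2*(6 + 2*5**2) = 2**2*(6 + 2*25) = 4*(6 + 50) = 4*56 = 224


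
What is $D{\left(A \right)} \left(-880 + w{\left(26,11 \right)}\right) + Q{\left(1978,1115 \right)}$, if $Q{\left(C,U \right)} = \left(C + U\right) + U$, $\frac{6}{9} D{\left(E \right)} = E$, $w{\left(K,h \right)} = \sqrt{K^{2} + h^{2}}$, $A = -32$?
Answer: $46448 - 48 \sqrt{797} \approx 45093.0$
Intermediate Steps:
$D{\left(E \right)} = \frac{3 E}{2}$
$Q{\left(C,U \right)} = C + 2 U$
$D{\left(A \right)} \left(-880 + w{\left(26,11 \right)}\right) + Q{\left(1978,1115 \right)} = \frac{3}{2} \left(-32\right) \left(-880 + \sqrt{26^{2} + 11^{2}}\right) + \left(1978 + 2 \cdot 1115\right) = - 48 \left(-880 + \sqrt{676 + 121}\right) + \left(1978 + 2230\right) = - 48 \left(-880 + \sqrt{797}\right) + 4208 = \left(42240 - 48 \sqrt{797}\right) + 4208 = 46448 - 48 \sqrt{797}$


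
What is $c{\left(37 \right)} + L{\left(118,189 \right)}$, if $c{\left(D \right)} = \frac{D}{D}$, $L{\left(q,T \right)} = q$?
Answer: $119$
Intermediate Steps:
$c{\left(D \right)} = 1$
$c{\left(37 \right)} + L{\left(118,189 \right)} = 1 + 118 = 119$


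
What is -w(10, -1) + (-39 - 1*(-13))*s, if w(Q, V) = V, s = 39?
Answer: -1013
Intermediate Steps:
-w(10, -1) + (-39 - 1*(-13))*s = -1*(-1) + (-39 - 1*(-13))*39 = 1 + (-39 + 13)*39 = 1 - 26*39 = 1 - 1014 = -1013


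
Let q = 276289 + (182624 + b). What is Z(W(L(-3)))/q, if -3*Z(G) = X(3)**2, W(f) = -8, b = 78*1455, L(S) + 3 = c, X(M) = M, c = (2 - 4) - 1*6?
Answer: -1/190801 ≈ -5.2411e-6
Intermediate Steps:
c = -8 (c = -2 - 6 = -8)
L(S) = -11 (L(S) = -3 - 8 = -11)
b = 113490
Z(G) = -3 (Z(G) = -1/3*3**2 = -1/3*9 = -3)
q = 572403 (q = 276289 + (182624 + 113490) = 276289 + 296114 = 572403)
Z(W(L(-3)))/q = -3/572403 = -3*1/572403 = -1/190801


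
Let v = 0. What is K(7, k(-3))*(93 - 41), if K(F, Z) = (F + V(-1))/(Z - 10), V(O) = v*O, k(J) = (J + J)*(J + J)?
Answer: 14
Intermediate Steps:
k(J) = 4*J² (k(J) = (2*J)*(2*J) = 4*J²)
V(O) = 0 (V(O) = 0*O = 0)
K(F, Z) = F/(-10 + Z) (K(F, Z) = (F + 0)/(Z - 10) = F/(-10 + Z))
K(7, k(-3))*(93 - 41) = (7/(-10 + 4*(-3)²))*(93 - 41) = (7/(-10 + 4*9))*52 = (7/(-10 + 36))*52 = (7/26)*52 = 14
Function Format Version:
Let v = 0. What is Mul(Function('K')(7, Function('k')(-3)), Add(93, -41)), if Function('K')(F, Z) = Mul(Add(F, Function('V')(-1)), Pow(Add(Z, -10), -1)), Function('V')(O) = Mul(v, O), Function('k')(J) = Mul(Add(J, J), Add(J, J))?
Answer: 14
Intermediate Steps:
Function('k')(J) = Mul(4, Pow(J, 2)) (Function('k')(J) = Mul(Mul(2, J), Mul(2, J)) = Mul(4, Pow(J, 2)))
Function('V')(O) = 0 (Function('V')(O) = Mul(0, O) = 0)
Function('K')(F, Z) = Mul(F, Pow(Add(-10, Z), -1)) (Function('K')(F, Z) = Mul(Add(F, 0), Pow(Add(Z, -10), -1)) = Mul(F, Pow(Add(-10, Z), -1)))
Mul(Function('K')(7, Function('k')(-3)), Add(93, -41)) = Mul(Mul(7, Pow(Add(-10, Mul(4, Pow(-3, 2))), -1)), Add(93, -41)) = Mul(Mul(7, Pow(Add(-10, Mul(4, 9)), -1)), 52) = Mul(Mul(7, Pow(Add(-10, 36), -1)), 52) = Mul(Mul(7, Pow(26, -1)), 52) = Mul(Mul(7, Rational(1, 26)), 52) = Mul(Rational(7, 26), 52) = 14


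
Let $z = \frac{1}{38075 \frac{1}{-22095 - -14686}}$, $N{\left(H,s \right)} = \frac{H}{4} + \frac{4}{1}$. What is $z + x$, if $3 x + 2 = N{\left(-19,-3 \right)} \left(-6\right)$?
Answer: $\frac{145921}{228450} \approx 0.63874$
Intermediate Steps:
$N{\left(H,s \right)} = 4 + \frac{H}{4}$ ($N{\left(H,s \right)} = H \frac{1}{4} + 4 \cdot 1 = \frac{H}{4} + 4 = 4 + \frac{H}{4}$)
$x = \frac{5}{6}$ ($x = - \frac{2}{3} + \frac{\left(4 + \frac{1}{4} \left(-19\right)\right) \left(-6\right)}{3} = - \frac{2}{3} + \frac{\left(4 - \frac{19}{4}\right) \left(-6\right)}{3} = - \frac{2}{3} + \frac{\left(- \frac{3}{4}\right) \left(-6\right)}{3} = - \frac{2}{3} + \frac{1}{3} \cdot \frac{9}{2} = - \frac{2}{3} + \frac{3}{2} = \frac{5}{6} \approx 0.83333$)
$z = - \frac{7409}{38075}$ ($z = \frac{1}{38075 \frac{1}{-22095 + 14686}} = \frac{1}{38075 \frac{1}{-7409}} = \frac{1}{38075 \left(- \frac{1}{7409}\right)} = \frac{1}{- \frac{38075}{7409}} = - \frac{7409}{38075} \approx -0.19459$)
$z + x = - \frac{7409}{38075} + \frac{5}{6} = \frac{145921}{228450}$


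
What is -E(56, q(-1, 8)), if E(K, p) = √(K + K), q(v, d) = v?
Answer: -4*√7 ≈ -10.583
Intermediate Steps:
E(K, p) = √2*√K (E(K, p) = √(2*K) = √2*√K)
-E(56, q(-1, 8)) = -√2*√56 = -√2*2*√14 = -4*√7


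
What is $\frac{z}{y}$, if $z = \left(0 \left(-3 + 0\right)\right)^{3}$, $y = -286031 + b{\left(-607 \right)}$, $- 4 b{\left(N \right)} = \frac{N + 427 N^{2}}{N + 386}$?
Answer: $0$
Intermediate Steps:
$b{\left(N \right)} = - \frac{N + 427 N^{2}}{4 \left(386 + N\right)}$ ($b{\left(N \right)} = - \frac{\left(N + 427 N^{2}\right) \frac{1}{N + 386}}{4} = - \frac{\left(N + 427 N^{2}\right) \frac{1}{386 + N}}{4} = - \frac{\frac{1}{386 + N} \left(N + 427 N^{2}\right)}{4} = - \frac{N + 427 N^{2}}{4 \left(386 + N\right)}$)
$y = - \frac{23881072}{221}$ ($y = -286031 - - \frac{607 \left(1 + 427 \left(-607\right)\right)}{1544 + 4 \left(-607\right)} = -286031 - - \frac{607 \left(1 - 259189\right)}{1544 - 2428} = -286031 - \left(-607\right) \frac{1}{-884} \left(-259188\right) = -286031 - \left(-607\right) \left(- \frac{1}{884}\right) \left(-259188\right) = -286031 + \frac{39331779}{221} = - \frac{23881072}{221} \approx -1.0806 \cdot 10^{5}$)
$z = 0$ ($z = \left(0 \left(-3\right)\right)^{3} = 0^{3} = 0$)
$\frac{z}{y} = \frac{0}{- \frac{23881072}{221}} = 0 \left(- \frac{221}{23881072}\right) = 0$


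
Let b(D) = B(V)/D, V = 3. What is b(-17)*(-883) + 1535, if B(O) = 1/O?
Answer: 79168/51 ≈ 1552.3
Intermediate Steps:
b(D) = 1/(3*D)
b(-17)*(-883) + 1535 = ((⅓)/(-17))*(-883) + 1535 = ((⅓)*(-1/17))*(-883) + 1535 = -1/51*(-883) + 1535 = 883/51 + 1535 = 79168/51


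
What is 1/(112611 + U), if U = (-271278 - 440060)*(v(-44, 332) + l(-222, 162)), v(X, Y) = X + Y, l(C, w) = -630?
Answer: 1/243390207 ≈ 4.1086e-9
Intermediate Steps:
U = 243277596 (U = (-271278 - 440060)*((-44 + 332) - 630) = -711338*(288 - 630) = -711338*(-342) = 243277596)
1/(112611 + U) = 1/(112611 + 243277596) = 1/243390207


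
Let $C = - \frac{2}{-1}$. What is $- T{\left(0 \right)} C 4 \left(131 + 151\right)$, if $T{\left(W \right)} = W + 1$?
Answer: $-2256$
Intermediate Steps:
$T{\left(W \right)} = 1 + W$
$C = 2$ ($C = \left(-2\right) \left(-1\right) = 2$)
$- T{\left(0 \right)} C 4 \left(131 + 151\right) = - \left(1 + 0\right) 2 \cdot 4 \left(131 + 151\right) = - 1 \cdot 2 \cdot 4 \cdot 282 = - 2 \cdot 4 \cdot 282 = - 8 \cdot 282 = \left(-1\right) 2256 = -2256$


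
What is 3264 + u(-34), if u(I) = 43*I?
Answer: 1802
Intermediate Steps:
3264 + u(-34) = 3264 + 43*(-34) = 3264 - 1462 = 1802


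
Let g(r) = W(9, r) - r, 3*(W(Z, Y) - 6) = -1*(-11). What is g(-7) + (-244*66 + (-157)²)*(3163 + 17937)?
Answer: 540898550/3 ≈ 1.8030e+8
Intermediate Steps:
W(Z, Y) = 29/3 (W(Z, Y) = 6 + (-1*(-11))/3 = 6 + (⅓)*11 = 6 + 11/3 = 29/3)
g(r) = 29/3 - r
g(-7) + (-244*66 + (-157)²)*(3163 + 17937) = (29/3 - 1*(-7)) + (-244*66 + (-157)²)*(3163 + 17937) = (29/3 + 7) + (-16104 + 24649)*21100 = 50/3 + 8545*21100 = 50/3 + 180299500 = 540898550/3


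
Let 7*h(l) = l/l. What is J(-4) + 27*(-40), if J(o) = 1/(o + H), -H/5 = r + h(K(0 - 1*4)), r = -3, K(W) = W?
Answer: -77753/72 ≈ -1079.9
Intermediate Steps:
h(l) = ⅐ (h(l) = (l/l)/7 = (⅐)*1 = ⅐)
H = 100/7 (H = -5*(-3 + ⅐) = -5*(-20/7) = 100/7 ≈ 14.286)
J(o) = 1/(100/7 + o) (J(o) = 1/(o + 100/7) = 1/(100/7 + o))
J(-4) + 27*(-40) = 7/(100 + 7*(-4)) + 27*(-40) = 7/(100 - 28) - 1080 = 7/72 - 1080 = -77753/72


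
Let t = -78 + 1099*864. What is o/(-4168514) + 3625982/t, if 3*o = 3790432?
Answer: 1159611505733/329819080451 ≈ 3.5159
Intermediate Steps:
t = 949458 (t = -78 + 949536 = 949458)
o = 3790432/3 (o = (⅓)*3790432 = 3790432/3 ≈ 1.2635e+6)
o/(-4168514) + 3625982/t = (3790432/3)/(-4168514) + 3625982/949458 = (3790432/3)*(-1/4168514) + 3625982*(1/949458) = -1895216/6252771 + 1812991/474729 = 1159611505733/329819080451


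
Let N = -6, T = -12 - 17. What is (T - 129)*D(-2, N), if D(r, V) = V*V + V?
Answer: -4740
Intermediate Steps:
T = -29
D(r, V) = V + V**2 (D(r, V) = V**2 + V = V + V**2)
(T - 129)*D(-2, N) = (-29 - 129)*(-6*(1 - 6)) = -(-948)*(-5) = -158*30 = -4740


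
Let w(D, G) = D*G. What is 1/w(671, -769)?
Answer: -1/515999 ≈ -1.9380e-6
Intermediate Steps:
1/w(671, -769) = 1/(671*(-769)) = 1/(-515999) = -1/515999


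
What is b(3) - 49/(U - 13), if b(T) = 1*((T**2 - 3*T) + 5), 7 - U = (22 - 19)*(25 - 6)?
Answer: 52/9 ≈ 5.7778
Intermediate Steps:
U = -50 (U = 7 - (22 - 19)*(25 - 6) = 7 - 3*19 = 7 - 1*57 = 7 - 57 = -50)
b(T) = 5 + T**2 - 3*T (b(T) = 1*(5 + T**2 - 3*T) = 5 + T**2 - 3*T)
b(3) - 49/(U - 13) = (5 + 3**2 - 3*3) - 49/(-50 - 13) = (5 + 9 - 9) - 49/(-63) = 5 - 1/63*(-49) = 5 + 7/9 = 52/9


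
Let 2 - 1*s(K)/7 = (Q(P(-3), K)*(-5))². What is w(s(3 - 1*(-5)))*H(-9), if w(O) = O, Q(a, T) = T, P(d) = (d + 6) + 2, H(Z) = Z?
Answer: 100674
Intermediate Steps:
P(d) = 8 + d (P(d) = (6 + d) + 2 = 8 + d)
s(K) = 14 - 175*K² (s(K) = 14 - 7*25*K² = 14 - 175*K²)
w(s(3 - 1*(-5)))*H(-9) = (14 - 175*(3 - 1*(-5))²)*(-9) = (14 - 175*(3 + 5)²)*(-9) = (14 - 175*8²)*(-9) = (14 - 175*64)*(-9) = (14 - 11200)*(-9) = -11186*(-9) = 100674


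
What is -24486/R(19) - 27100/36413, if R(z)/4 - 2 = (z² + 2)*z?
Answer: -819730159/502426574 ≈ -1.6315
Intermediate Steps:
R(z) = 8 + 4*z*(2 + z²) (R(z) = 8 + 4*((z² + 2)*z) = 8 + 4*((2 + z²)*z) = 8 + 4*(z*(2 + z²)) = 8 + 4*z*(2 + z²))
-24486/R(19) - 27100/36413 = -24486/(8 + 4*19³ + 8*19) - 27100/36413 = -24486/(8 + 4*6859 + 152) - 27100*1/36413 = -24486/(8 + 27436 + 152) - 27100/36413 = -24486/27596 - 27100/36413 = -24486*1/27596 - 27100/36413 = -12243/13798 - 27100/36413 = -819730159/502426574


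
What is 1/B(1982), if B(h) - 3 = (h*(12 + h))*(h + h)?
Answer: 1/15666156115 ≈ 6.3832e-11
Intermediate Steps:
B(h) = 3 + 2*h**2*(12 + h) (B(h) = 3 + (h*(12 + h))*(h + h) = 3 + (h*(12 + h))*(2*h) = 3 + 2*h**2*(12 + h))
1/B(1982) = 1/(3 + 2*1982**3 + 24*1982**2) = 1/(3 + 2*7785938168 + 24*3928324) = 1/(3 + 15571876336 + 94279776) = 1/15666156115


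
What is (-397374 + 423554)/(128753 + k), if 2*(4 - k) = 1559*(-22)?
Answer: 13090/72953 ≈ 0.17943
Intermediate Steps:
k = 17153 (k = 4 - 1559*(-22)/2 = 4 - ½*(-34298) = 4 + 17149 = 17153)
(-397374 + 423554)/(128753 + k) = (-397374 + 423554)/(128753 + 17153) = 26180/145906 = 26180*(1/145906) = 13090/72953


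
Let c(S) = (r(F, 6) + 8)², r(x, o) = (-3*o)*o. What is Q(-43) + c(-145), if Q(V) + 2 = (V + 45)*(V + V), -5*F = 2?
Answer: 9826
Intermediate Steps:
F = -⅖ (F = -⅕*2 = -⅖ ≈ -0.40000)
r(x, o) = -3*o²
Q(V) = -2 + 2*V*(45 + V) (Q(V) = -2 + (V + 45)*(V + V) = -2 + (45 + V)*(2*V) = -2 + 2*V*(45 + V))
c(S) = 10000 (c(S) = (-3*6² + 8)² = (-3*36 + 8)² = (-108 + 8)² = (-100)² = 10000)
Q(-43) + c(-145) = (-2 + 2*(-43)² + 90*(-43)) + 10000 = (-2 + 2*1849 - 3870) + 10000 = (-2 + 3698 - 3870) + 10000 = -174 + 10000 = 9826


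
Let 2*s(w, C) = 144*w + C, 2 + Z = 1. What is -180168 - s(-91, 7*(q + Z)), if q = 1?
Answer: -173616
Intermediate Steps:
Z = -1 (Z = -2 + 1 = -1)
s(w, C) = C/2 + 72*w (s(w, C) = (144*w + C)/2 = (C + 144*w)/2 = C/2 + 72*w)
-180168 - s(-91, 7*(q + Z)) = -180168 - ((7*(1 - 1))/2 + 72*(-91)) = -180168 - ((7*0)/2 - 6552) = -180168 - ((½)*0 - 6552) = -180168 - (0 - 6552) = -180168 - 1*(-6552) = -180168 + 6552 = -173616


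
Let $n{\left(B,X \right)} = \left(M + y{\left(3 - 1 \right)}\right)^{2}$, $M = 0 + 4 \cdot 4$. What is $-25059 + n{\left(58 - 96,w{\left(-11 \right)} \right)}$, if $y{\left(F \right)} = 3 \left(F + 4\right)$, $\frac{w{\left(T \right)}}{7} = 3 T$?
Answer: $-23903$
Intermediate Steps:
$w{\left(T \right)} = 21 T$ ($w{\left(T \right)} = 7 \cdot 3 T = 21 T$)
$y{\left(F \right)} = 12 + 3 F$ ($y{\left(F \right)} = 3 \left(4 + F\right) = 12 + 3 F$)
$M = 16$ ($M = 0 + 16 = 16$)
$n{\left(B,X \right)} = 1156$ ($n{\left(B,X \right)} = \left(16 + \left(12 + 3 \left(3 - 1\right)\right)\right)^{2} = \left(16 + \left(12 + 3 \cdot 2\right)\right)^{2} = \left(16 + \left(12 + 6\right)\right)^{2} = \left(16 + 18\right)^{2} = 34^{2} = 1156$)
$-25059 + n{\left(58 - 96,w{\left(-11 \right)} \right)} = -25059 + 1156 = -23903$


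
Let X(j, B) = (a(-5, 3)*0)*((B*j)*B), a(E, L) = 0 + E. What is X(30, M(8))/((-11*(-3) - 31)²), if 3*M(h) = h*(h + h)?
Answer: 0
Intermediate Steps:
M(h) = 2*h²/3 (M(h) = (h*(h + h))/3 = (h*(2*h))/3 = (2*h²)/3 = 2*h²/3)
a(E, L) = E
X(j, B) = 0 (X(j, B) = (-5*0)*((B*j)*B) = 0*(j*B²) = 0)
X(30, M(8))/((-11*(-3) - 31)²) = 0/((-11*(-3) - 31)²) = 0/((33 - 31)²) = 0/(2²) = 0/4 = 0*(¼) = 0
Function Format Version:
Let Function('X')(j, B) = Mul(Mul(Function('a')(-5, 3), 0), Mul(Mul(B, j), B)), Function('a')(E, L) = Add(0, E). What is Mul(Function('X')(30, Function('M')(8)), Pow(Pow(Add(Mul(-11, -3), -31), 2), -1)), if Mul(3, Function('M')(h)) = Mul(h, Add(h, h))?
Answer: 0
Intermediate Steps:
Function('M')(h) = Mul(Rational(2, 3), Pow(h, 2)) (Function('M')(h) = Mul(Rational(1, 3), Mul(h, Add(h, h))) = Mul(Rational(1, 3), Mul(h, Mul(2, h))) = Mul(Rational(1, 3), Mul(2, Pow(h, 2))) = Mul(Rational(2, 3), Pow(h, 2)))
Function('a')(E, L) = E
Function('X')(j, B) = 0 (Function('X')(j, B) = Mul(Mul(-5, 0), Mul(Mul(B, j), B)) = Mul(0, Mul(j, Pow(B, 2))) = 0)
Mul(Function('X')(30, Function('M')(8)), Pow(Pow(Add(Mul(-11, -3), -31), 2), -1)) = Mul(0, Pow(Pow(Add(Mul(-11, -3), -31), 2), -1)) = Mul(0, Pow(Pow(Add(33, -31), 2), -1)) = Mul(0, Pow(Pow(2, 2), -1)) = Mul(0, Pow(4, -1)) = Mul(0, Rational(1, 4)) = 0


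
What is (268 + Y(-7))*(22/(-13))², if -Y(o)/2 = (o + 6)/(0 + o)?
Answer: 907016/1183 ≈ 766.71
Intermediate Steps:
Y(o) = -2*(6 + o)/o (Y(o) = -2*(o + 6)/(0 + o) = -2*(6 + o)/o)
(268 + Y(-7))*(22/(-13))² = (268 + (-2 - 12/(-7)))*(22/(-13))² = (268 + (-2 - 12*(-⅐)))*(22*(-1/13))² = (268 + (-2 + 12/7))*(-22/13)² = (268 - 2/7)*(484/169) = (1874/7)*(484/169) = 907016/1183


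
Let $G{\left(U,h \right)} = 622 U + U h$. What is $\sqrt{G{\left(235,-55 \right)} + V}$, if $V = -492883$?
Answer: $i \sqrt{359638} \approx 599.7 i$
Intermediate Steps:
$\sqrt{G{\left(235,-55 \right)} + V} = \sqrt{235 \left(622 - 55\right) - 492883} = \sqrt{235 \cdot 567 - 492883} = \sqrt{133245 - 492883} = \sqrt{-359638} = i \sqrt{359638}$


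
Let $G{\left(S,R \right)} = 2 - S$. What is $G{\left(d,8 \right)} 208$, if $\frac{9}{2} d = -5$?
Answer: $\frac{5824}{9} \approx 647.11$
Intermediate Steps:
$d = - \frac{10}{9}$ ($d = \frac{2}{9} \left(-5\right) = - \frac{10}{9} \approx -1.1111$)
$G{\left(d,8 \right)} 208 = \left(2 - - \frac{10}{9}\right) 208 = \left(2 + \frac{10}{9}\right) 208 = \frac{28}{9} \cdot 208 = \frac{5824}{9}$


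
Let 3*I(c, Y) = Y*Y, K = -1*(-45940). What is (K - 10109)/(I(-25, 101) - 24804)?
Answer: -107493/64211 ≈ -1.6741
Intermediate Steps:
K = 45940
I(c, Y) = Y²/3 (I(c, Y) = (Y*Y)/3 = Y²/3)
(K - 10109)/(I(-25, 101) - 24804) = (45940 - 10109)/((⅓)*101² - 24804) = 35831/((⅓)*10201 - 24804) = 35831/(10201/3 - 24804) = 35831/(-64211/3) = 35831*(-3/64211) = -107493/64211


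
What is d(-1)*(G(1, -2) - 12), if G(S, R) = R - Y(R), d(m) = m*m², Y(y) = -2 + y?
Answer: 10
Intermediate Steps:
d(m) = m³
G(S, R) = 2 (G(S, R) = R - (-2 + R) = R + (2 - R) = 2)
d(-1)*(G(1, -2) - 12) = (-1)³*(2 - 12) = -1*(-10) = 10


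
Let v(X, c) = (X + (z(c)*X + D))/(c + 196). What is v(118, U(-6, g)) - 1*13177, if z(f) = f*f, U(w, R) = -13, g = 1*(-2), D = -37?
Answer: -2391368/183 ≈ -13068.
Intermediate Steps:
g = -2
z(f) = f²
v(X, c) = (-37 + X + X*c²)/(196 + c) (v(X, c) = (X + (c²*X - 37))/(c + 196) = (X + (X*c² - 37))/(196 + c) = (X + (-37 + X*c²))/(196 + c) = (-37 + X + X*c²)/(196 + c))
v(118, U(-6, g)) - 1*13177 = (-37 + 118 + 118*(-13)²)/(196 - 13) - 1*13177 = (-37 + 118 + 118*169)/183 - 13177 = (-37 + 118 + 19942)/183 - 13177 = (1/183)*20023 - 13177 = 20023/183 - 13177 = -2391368/183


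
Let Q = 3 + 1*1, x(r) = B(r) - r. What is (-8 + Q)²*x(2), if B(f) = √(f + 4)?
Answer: -32 + 16*√6 ≈ 7.1918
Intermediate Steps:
B(f) = √(4 + f)
x(r) = √(4 + r) - r
Q = 4 (Q = 3 + 1 = 4)
(-8 + Q)²*x(2) = (-8 + 4)²*(√(4 + 2) - 1*2) = (-4)²*(√6 - 2) = 16*(-2 + √6) = -32 + 16*√6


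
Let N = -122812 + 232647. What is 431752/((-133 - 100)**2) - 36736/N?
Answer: 45427120216/5962832315 ≈ 7.6184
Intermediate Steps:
N = 109835
431752/((-133 - 100)**2) - 36736/N = 431752/((-133 - 100)**2) - 36736/109835 = 431752/((-233)**2) - 36736*1/109835 = 431752/54289 - 36736/109835 = 45427120216/5962832315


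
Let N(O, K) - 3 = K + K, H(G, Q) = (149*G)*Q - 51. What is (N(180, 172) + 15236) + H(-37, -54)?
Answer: 313234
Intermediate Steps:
H(G, Q) = -51 + 149*G*Q (H(G, Q) = 149*G*Q - 51 = -51 + 149*G*Q)
N(O, K) = 3 + 2*K (N(O, K) = 3 + (K + K) = 3 + 2*K)
(N(180, 172) + 15236) + H(-37, -54) = ((3 + 2*172) + 15236) + (-51 + 149*(-37)*(-54)) = ((3 + 344) + 15236) + (-51 + 297702) = (347 + 15236) + 297651 = 15583 + 297651 = 313234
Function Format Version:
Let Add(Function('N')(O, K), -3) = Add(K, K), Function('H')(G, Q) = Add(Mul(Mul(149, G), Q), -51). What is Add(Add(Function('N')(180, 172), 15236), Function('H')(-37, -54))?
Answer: 313234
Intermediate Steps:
Function('H')(G, Q) = Add(-51, Mul(149, G, Q)) (Function('H')(G, Q) = Add(Mul(149, G, Q), -51) = Add(-51, Mul(149, G, Q)))
Function('N')(O, K) = Add(3, Mul(2, K)) (Function('N')(O, K) = Add(3, Add(K, K)) = Add(3, Mul(2, K)))
Add(Add(Function('N')(180, 172), 15236), Function('H')(-37, -54)) = Add(Add(Add(3, Mul(2, 172)), 15236), Add(-51, Mul(149, -37, -54))) = Add(Add(Add(3, 344), 15236), Add(-51, 297702)) = Add(Add(347, 15236), 297651) = Add(15583, 297651) = 313234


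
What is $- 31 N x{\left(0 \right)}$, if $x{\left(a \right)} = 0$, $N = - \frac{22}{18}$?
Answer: $0$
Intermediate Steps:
$N = - \frac{11}{9}$ ($N = \left(-22\right) \frac{1}{18} = - \frac{11}{9} \approx -1.2222$)
$- 31 N x{\left(0 \right)} = \left(-31\right) \left(- \frac{11}{9}\right) 0 = \frac{341}{9} \cdot 0 = 0$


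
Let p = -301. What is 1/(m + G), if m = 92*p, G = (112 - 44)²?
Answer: -1/23068 ≈ -4.3350e-5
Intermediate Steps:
G = 4624 (G = 68² = 4624)
m = -27692 (m = 92*(-301) = -27692)
1/(m + G) = 1/(-27692 + 4624) = 1/(-23068) = -1/23068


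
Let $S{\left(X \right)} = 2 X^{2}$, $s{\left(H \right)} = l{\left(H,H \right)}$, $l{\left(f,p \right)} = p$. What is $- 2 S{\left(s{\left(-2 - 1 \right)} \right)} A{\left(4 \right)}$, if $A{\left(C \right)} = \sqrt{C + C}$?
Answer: $- 72 \sqrt{2} \approx -101.82$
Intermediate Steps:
$s{\left(H \right)} = H$
$A{\left(C \right)} = \sqrt{2} \sqrt{C}$ ($A{\left(C \right)} = \sqrt{2 C} = \sqrt{2} \sqrt{C}$)
$- 2 S{\left(s{\left(-2 - 1 \right)} \right)} A{\left(4 \right)} = - 2 \cdot 2 \left(-2 - 1\right)^{2} \sqrt{2} \sqrt{4} = - 2 \cdot 2 \left(-3\right)^{2} \sqrt{2} \cdot 2 = - 2 \cdot 2 \cdot 9 \cdot 2 \sqrt{2} = \left(-2\right) 18 \cdot 2 \sqrt{2} = - 36 \cdot 2 \sqrt{2} = - 72 \sqrt{2}$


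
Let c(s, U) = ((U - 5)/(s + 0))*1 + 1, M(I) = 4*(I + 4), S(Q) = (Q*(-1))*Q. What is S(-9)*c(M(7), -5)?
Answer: -1377/22 ≈ -62.591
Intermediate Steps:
S(Q) = -Q**2 (S(Q) = (-Q)*Q = -Q**2)
M(I) = 16 + 4*I (M(I) = 4*(4 + I) = 16 + 4*I)
c(s, U) = 1 + (-5 + U)/s (c(s, U) = ((-5 + U)/s)*1 + 1 = (-5 + U)/s + 1 = 1 + (-5 + U)/s)
S(-9)*c(M(7), -5) = (-1*(-9)**2)*((-5 - 5 + (16 + 4*7))/(16 + 4*7)) = (-1*81)*((-5 - 5 + (16 + 28))/(16 + 28)) = -81*(-5 - 5 + 44)/44 = -81*34/44 = -81*17/22 = -1377/22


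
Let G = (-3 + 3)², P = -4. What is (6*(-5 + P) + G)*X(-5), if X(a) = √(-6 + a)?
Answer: -54*I*√11 ≈ -179.1*I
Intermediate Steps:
G = 0 (G = 0² = 0)
(6*(-5 + P) + G)*X(-5) = (6*(-5 - 4) + 0)*√(-6 - 5) = (6*(-9) + 0)*√(-11) = (-54 + 0)*(I*√11) = -54*I*√11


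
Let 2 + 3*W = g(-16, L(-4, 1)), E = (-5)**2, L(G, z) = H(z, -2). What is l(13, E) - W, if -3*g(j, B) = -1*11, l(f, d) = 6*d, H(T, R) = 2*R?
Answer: 1345/9 ≈ 149.44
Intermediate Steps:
L(G, z) = -4 (L(G, z) = 2*(-2) = -4)
E = 25
g(j, B) = 11/3 (g(j, B) = -(-1)*11/3 = -1/3*(-11) = 11/3)
W = 5/9 (W = -2/3 + (1/3)*(11/3) = -2/3 + 11/9 = 5/9 ≈ 0.55556)
l(13, E) - W = 6*25 - 1*5/9 = 150 - 5/9 = 1345/9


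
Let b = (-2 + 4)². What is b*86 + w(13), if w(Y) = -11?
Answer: 333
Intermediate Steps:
b = 4 (b = 2² = 4)
b*86 + w(13) = 4*86 - 11 = 344 - 11 = 333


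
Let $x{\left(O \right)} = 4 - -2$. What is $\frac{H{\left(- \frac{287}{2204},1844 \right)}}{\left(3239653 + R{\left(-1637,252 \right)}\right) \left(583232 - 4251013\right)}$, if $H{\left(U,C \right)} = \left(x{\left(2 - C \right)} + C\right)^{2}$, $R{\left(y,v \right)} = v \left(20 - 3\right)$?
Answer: $- \frac{3422500}{11898050493797} \approx -2.8765 \cdot 10^{-7}$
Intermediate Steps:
$R{\left(y,v \right)} = 17 v$ ($R{\left(y,v \right)} = v 17 = 17 v$)
$x{\left(O \right)} = 6$ ($x{\left(O \right)} = 4 + 2 = 6$)
$H{\left(U,C \right)} = \left(6 + C\right)^{2}$
$\frac{H{\left(- \frac{287}{2204},1844 \right)}}{\left(3239653 + R{\left(-1637,252 \right)}\right) \left(583232 - 4251013\right)} = \frac{\left(6 + 1844\right)^{2}}{\left(3239653 + 17 \cdot 252\right) \left(583232 - 4251013\right)} = \frac{1850^{2}}{\left(3239653 + 4284\right) \left(-3667781\right)} = \frac{3422500}{3243937 \left(-3667781\right)} = \frac{3422500}{-11898050493797} = 3422500 \left(- \frac{1}{11898050493797}\right) = - \frac{3422500}{11898050493797}$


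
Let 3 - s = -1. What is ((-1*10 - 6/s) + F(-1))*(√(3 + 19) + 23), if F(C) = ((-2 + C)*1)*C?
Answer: -391/2 - 17*√22/2 ≈ -235.37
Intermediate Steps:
s = 4 (s = 3 - 1*(-1) = 3 + 1 = 4)
F(C) = C*(-2 + C) (F(C) = (-2 + C)*C = C*(-2 + C))
((-1*10 - 6/s) + F(-1))*(√(3 + 19) + 23) = ((-1*10 - 6/4) - (-2 - 1))*(√(3 + 19) + 23) = ((-10 - 6*¼) - 1*(-3))*(√22 + 23) = ((-10 - 3/2) + 3)*(23 + √22) = (-23/2 + 3)*(23 + √22) = -17*(23 + √22)/2 = -391/2 - 17*√22/2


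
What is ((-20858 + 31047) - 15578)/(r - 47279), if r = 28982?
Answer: 5389/18297 ≈ 0.29453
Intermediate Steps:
((-20858 + 31047) - 15578)/(r - 47279) = ((-20858 + 31047) - 15578)/(28982 - 47279) = (10189 - 15578)/(-18297) = -5389*(-1/18297) = 5389/18297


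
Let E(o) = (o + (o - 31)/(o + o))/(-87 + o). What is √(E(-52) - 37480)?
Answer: I*√1958085275770/7228 ≈ 193.6*I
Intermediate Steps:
E(o) = (o + (-31 + o)/(2*o))/(-87 + o) (E(o) = (o + (-31 + o)/((2*o)))/(-87 + o) = (o + (-31 + o)*(1/(2*o)))/(-87 + o) = (o + (-31 + o)/(2*o))/(-87 + o))
√(E(-52) - 37480) = √((½)*(-31 - 52 + 2*(-52)²)/(-52*(-87 - 52)) - 37480) = √((½)*(-1/52)*(-31 - 52 + 2*2704)/(-139) - 37480) = √((½)*(-1/52)*(-1/139)*(-31 - 52 + 5408) - 37480) = √((½)*(-1/52)*(-1/139)*5325 - 37480) = √(5325/14456 - 37480) = √(-541805555/14456) = I*√1958085275770/7228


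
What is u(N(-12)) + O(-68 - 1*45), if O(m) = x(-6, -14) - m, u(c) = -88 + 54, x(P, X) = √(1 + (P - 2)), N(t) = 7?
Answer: 79 + I*√7 ≈ 79.0 + 2.6458*I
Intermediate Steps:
x(P, X) = √(-1 + P) (x(P, X) = √(1 + (-2 + P)) = √(-1 + P))
u(c) = -34
O(m) = -m + I*√7 (O(m) = √(-1 - 6) - m = √(-7) - m = I*√7 - m = -m + I*√7)
u(N(-12)) + O(-68 - 1*45) = -34 + (-(-68 - 1*45) + I*√7) = -34 + (-(-68 - 45) + I*√7) = -34 + (-1*(-113) + I*√7) = -34 + (113 + I*√7) = 79 + I*√7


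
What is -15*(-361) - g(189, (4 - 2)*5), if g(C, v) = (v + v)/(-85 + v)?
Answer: 81229/15 ≈ 5415.3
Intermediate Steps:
g(C, v) = 2*v/(-85 + v) (g(C, v) = (2*v)/(-85 + v) = 2*v/(-85 + v))
-15*(-361) - g(189, (4 - 2)*5) = -15*(-361) - 2*(4 - 2)*5/(-85 + (4 - 2)*5) = 5415 - 2*2*5/(-85 + 2*5) = 5415 - 2*10/(-85 + 10) = 5415 - 2*10/(-75) = 5415 - 2*10*(-1)/75 = 5415 - 1*(-4/15) = 5415 + 4/15 = 81229/15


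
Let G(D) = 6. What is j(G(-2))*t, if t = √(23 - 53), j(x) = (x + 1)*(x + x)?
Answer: 84*I*√30 ≈ 460.09*I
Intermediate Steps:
j(x) = 2*x*(1 + x) (j(x) = (1 + x)*(2*x) = 2*x*(1 + x))
t = I*√30 (t = √(-30) = I*√30 ≈ 5.4772*I)
j(G(-2))*t = (2*6*(1 + 6))*(I*√30) = (2*6*7)*(I*√30) = 84*(I*√30) = 84*I*√30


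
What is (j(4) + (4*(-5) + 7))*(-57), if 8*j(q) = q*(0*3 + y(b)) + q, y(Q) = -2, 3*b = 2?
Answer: 1539/2 ≈ 769.50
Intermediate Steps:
b = 2/3 (b = (1/3)*2 = 2/3 ≈ 0.66667)
j(q) = -q/8 (j(q) = (q*(0*3 - 2) + q)/8 = (q*(0 - 2) + q)/8 = (q*(-2) + q)/8 = (-2*q + q)/8 = (-q)/8 = -q/8)
(j(4) + (4*(-5) + 7))*(-57) = (-1/8*4 + (4*(-5) + 7))*(-57) = (-1/2 + (-20 + 7))*(-57) = (-1/2 - 13)*(-57) = -27/2*(-57) = 1539/2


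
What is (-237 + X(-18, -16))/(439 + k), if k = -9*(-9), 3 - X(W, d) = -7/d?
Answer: -3751/8320 ≈ -0.45084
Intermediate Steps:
X(W, d) = 3 + 7/d (X(W, d) = 3 - (-7)/d = 3 + 7/d)
k = 81
(-237 + X(-18, -16))/(439 + k) = (-237 + (3 + 7/(-16)))/(439 + 81) = (-237 + (3 + 7*(-1/16)))/520 = (-237 + (3 - 7/16))*(1/520) = (-237 + 41/16)*(1/520) = -3751/16*1/520 = -3751/8320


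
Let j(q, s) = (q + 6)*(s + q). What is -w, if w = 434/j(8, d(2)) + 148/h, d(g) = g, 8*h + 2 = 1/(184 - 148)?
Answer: 424039/710 ≈ 597.24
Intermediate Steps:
h = -71/288 (h = -¼ + 1/(8*(184 - 148)) = -¼ + (⅛)/36 = -¼ + (⅛)*(1/36) = -¼ + 1/288 = -71/288 ≈ -0.24653)
j(q, s) = (6 + q)*(q + s)
w = -424039/710 (w = 434/(8² + 6*8 + 6*2 + 8*2) + 148/(-71/288) = 434/(64 + 48 + 12 + 16) + 148*(-288/71) = 434/140 - 42624/71 = 434*(1/140) - 42624/71 = 31/10 - 42624/71 = -424039/710 ≈ -597.24)
-w = -1*(-424039/710) = 424039/710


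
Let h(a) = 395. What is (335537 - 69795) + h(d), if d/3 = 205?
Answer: 266137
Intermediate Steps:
d = 615 (d = 3*205 = 615)
(335537 - 69795) + h(d) = (335537 - 69795) + 395 = 265742 + 395 = 266137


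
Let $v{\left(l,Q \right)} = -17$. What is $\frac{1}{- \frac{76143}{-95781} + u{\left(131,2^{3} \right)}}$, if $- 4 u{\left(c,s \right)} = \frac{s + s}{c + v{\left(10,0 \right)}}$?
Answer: $\frac{1819839}{1382863} \approx 1.316$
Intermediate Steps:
$u{\left(c,s \right)} = - \frac{s}{2 \left(-17 + c\right)}$ ($u{\left(c,s \right)} = - \frac{\left(s + s\right) \frac{1}{c - 17}}{4} = - \frac{2 s \frac{1}{-17 + c}}{4} = - \frac{s}{2 \left(-17 + c\right)}$)
$\frac{1}{- \frac{76143}{-95781} + u{\left(131,2^{3} \right)}} = \frac{1}{- \frac{76143}{-95781} - \frac{2^{3}}{-34 + 2 \cdot 131}} = \frac{1}{\left(-76143\right) \left(- \frac{1}{95781}\right) - \frac{8}{-34 + 262}} = \frac{1}{\frac{25381}{31927} - \frac{8}{228}} = \frac{1}{\frac{25381}{31927} - 8 \cdot \frac{1}{228}} = \frac{1}{\frac{25381}{31927} - \frac{2}{57}} = \frac{1}{\frac{1382863}{1819839}} = \frac{1819839}{1382863}$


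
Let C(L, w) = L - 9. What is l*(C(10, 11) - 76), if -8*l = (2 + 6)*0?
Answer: 0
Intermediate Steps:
l = 0 (l = -(2 + 6)*0/8 = -0 = -⅛*0 = 0)
C(L, w) = -9 + L
l*(C(10, 11) - 76) = 0*((-9 + 10) - 76) = 0*(1 - 76) = 0*(-75) = 0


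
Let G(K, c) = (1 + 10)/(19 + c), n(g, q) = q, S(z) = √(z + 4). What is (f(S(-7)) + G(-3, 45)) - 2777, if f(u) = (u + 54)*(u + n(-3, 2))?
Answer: -170997/64 + 56*I*√3 ≈ -2671.8 + 96.995*I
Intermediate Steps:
S(z) = √(4 + z)
G(K, c) = 11/(19 + c)
f(u) = (2 + u)*(54 + u) (f(u) = (u + 54)*(u + 2) = (54 + u)*(2 + u) = (2 + u)*(54 + u))
(f(S(-7)) + G(-3, 45)) - 2777 = ((108 + (√(4 - 7))² + 56*√(4 - 7)) + 11/(19 + 45)) - 2777 = ((108 + (√(-3))² + 56*√(-3)) + 11/64) - 2777 = ((108 + (I*√3)² + 56*(I*√3)) + 11*(1/64)) - 2777 = ((108 - 3 + 56*I*√3) + 11/64) - 2777 = ((105 + 56*I*√3) + 11/64) - 2777 = (6731/64 + 56*I*√3) - 2777 = -170997/64 + 56*I*√3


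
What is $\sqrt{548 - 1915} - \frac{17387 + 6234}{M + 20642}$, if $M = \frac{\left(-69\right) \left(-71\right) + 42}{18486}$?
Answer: $- \frac{48517534}{42399217} + i \sqrt{1367} \approx -1.1443 + 36.973 i$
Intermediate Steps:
$M = \frac{549}{2054}$ ($M = \left(4899 + 42\right) \frac{1}{18486} = 4941 \cdot \frac{1}{18486} = \frac{549}{2054} \approx 0.26728$)
$\sqrt{548 - 1915} - \frac{17387 + 6234}{M + 20642} = \sqrt{548 - 1915} - \frac{17387 + 6234}{\frac{549}{2054} + 20642} = \sqrt{-1367} - \frac{23621}{\frac{42399217}{2054}} = i \sqrt{1367} - 23621 \cdot \frac{2054}{42399217} = i \sqrt{1367} - \frac{48517534}{42399217} = - \frac{48517534}{42399217} + i \sqrt{1367}$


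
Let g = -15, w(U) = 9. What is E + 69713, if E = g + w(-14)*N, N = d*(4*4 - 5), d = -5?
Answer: 69203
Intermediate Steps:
N = -55 (N = -5*(4*4 - 5) = -5*(16 - 5) = -5*11 = -55)
E = -510 (E = -15 + 9*(-55) = -15 - 495 = -510)
E + 69713 = -510 + 69713 = 69203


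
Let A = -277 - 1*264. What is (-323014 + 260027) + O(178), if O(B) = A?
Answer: -63528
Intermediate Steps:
A = -541 (A = -277 - 264 = -541)
O(B) = -541
(-323014 + 260027) + O(178) = (-323014 + 260027) - 541 = -62987 - 541 = -63528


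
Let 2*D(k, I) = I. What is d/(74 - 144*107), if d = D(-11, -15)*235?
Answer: 3525/30668 ≈ 0.11494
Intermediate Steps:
D(k, I) = I/2
d = -3525/2 (d = ((1/2)*(-15))*235 = -15/2*235 = -3525/2 ≈ -1762.5)
d/(74 - 144*107) = -3525/(2*(74 - 144*107)) = -3525/(2*(74 - 15408)) = -3525/2/(-15334) = -3525/2*(-1/15334) = 3525/30668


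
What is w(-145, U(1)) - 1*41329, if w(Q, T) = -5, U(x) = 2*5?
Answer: -41334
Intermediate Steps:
U(x) = 10
w(-145, U(1)) - 1*41329 = -5 - 1*41329 = -5 - 41329 = -41334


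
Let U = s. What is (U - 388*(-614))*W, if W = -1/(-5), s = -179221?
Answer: 59011/5 ≈ 11802.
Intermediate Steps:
U = -179221
W = ⅕ (W = -1*(-⅕) = ⅕ ≈ 0.20000)
(U - 388*(-614))*W = (-179221 - 388*(-614))*(⅕) = (-179221 + 238232)*(⅕) = 59011*(⅕) = 59011/5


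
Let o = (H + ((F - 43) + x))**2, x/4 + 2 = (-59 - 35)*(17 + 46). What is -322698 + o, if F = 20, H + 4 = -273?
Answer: 575485318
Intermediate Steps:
H = -277 (H = -4 - 273 = -277)
x = -23696 (x = -8 + 4*((-59 - 35)*(17 + 46)) = -8 + 4*(-94*63) = -8 + 4*(-5922) = -8 - 23688 = -23696)
o = 575808016 (o = (-277 + ((20 - 43) - 23696))**2 = (-277 + (-23 - 23696))**2 = (-277 - 23719)**2 = (-23996)**2 = 575808016)
-322698 + o = -322698 + 575808016 = 575485318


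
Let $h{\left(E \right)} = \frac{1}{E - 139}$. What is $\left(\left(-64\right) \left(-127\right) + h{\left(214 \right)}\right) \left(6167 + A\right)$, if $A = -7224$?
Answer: $- \frac{644348257}{75} \approx -8.5913 \cdot 10^{6}$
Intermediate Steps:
$h{\left(E \right)} = \frac{1}{-139 + E}$
$\left(\left(-64\right) \left(-127\right) + h{\left(214 \right)}\right) \left(6167 + A\right) = \left(\left(-64\right) \left(-127\right) + \frac{1}{-139 + 214}\right) \left(6167 - 7224\right) = \left(8128 + \frac{1}{75}\right) \left(-1057\right) = \frac{609601}{75} \left(-1057\right) = - \frac{644348257}{75}$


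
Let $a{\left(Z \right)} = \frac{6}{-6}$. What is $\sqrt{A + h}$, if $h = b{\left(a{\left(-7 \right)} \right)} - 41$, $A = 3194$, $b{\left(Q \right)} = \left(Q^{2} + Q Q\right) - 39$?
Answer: $2 \sqrt{779} \approx 55.821$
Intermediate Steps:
$a{\left(Z \right)} = -1$ ($a{\left(Z \right)} = 6 \left(- \frac{1}{6}\right) = -1$)
$b{\left(Q \right)} = -39 + 2 Q^{2}$ ($b{\left(Q \right)} = \left(Q^{2} + Q^{2}\right) - 39 = 2 Q^{2} - 39 = -39 + 2 Q^{2}$)
$h = -78$ ($h = \left(-39 + 2 \left(-1\right)^{2}\right) - 41 = \left(-39 + 2 \cdot 1\right) - 41 = \left(-39 + 2\right) - 41 = -37 - 41 = -78$)
$\sqrt{A + h} = \sqrt{3194 - 78} = \sqrt{3116} = 2 \sqrt{779}$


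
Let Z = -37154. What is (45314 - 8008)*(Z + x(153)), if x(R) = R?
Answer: -1380359306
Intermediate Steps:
(45314 - 8008)*(Z + x(153)) = (45314 - 8008)*(-37154 + 153) = 37306*(-37001) = -1380359306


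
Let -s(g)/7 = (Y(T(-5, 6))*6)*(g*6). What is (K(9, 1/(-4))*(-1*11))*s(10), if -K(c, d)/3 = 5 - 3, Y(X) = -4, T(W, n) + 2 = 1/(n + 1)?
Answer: 665280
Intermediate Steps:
T(W, n) = -2 + 1/(1 + n) (T(W, n) = -2 + 1/(n + 1) = -2 + 1/(1 + n))
s(g) = 1008*g (s(g) = -7*(-4*6)*g*6 = -(-168)*6*g = -(-1008)*g = 1008*g)
K(c, d) = -6 (K(c, d) = -3*(5 - 3) = -3*2 = -6)
(K(9, 1/(-4))*(-1*11))*s(10) = (-(-6)*11)*(1008*10) = -6*(-11)*10080 = 66*10080 = 665280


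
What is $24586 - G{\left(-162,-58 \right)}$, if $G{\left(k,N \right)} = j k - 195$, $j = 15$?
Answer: $27211$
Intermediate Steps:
$G{\left(k,N \right)} = -195 + 15 k$ ($G{\left(k,N \right)} = 15 k - 195 = -195 + 15 k$)
$24586 - G{\left(-162,-58 \right)} = 24586 - \left(-195 + 15 \left(-162\right)\right) = 24586 - \left(-195 - 2430\right) = 24586 - -2625 = 24586 + 2625 = 27211$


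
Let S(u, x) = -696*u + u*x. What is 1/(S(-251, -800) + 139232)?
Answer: 1/514728 ≈ 1.9428e-6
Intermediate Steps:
1/(S(-251, -800) + 139232) = 1/(-251*(-696 - 800) + 139232) = 1/(-251*(-1496) + 139232) = 1/(375496 + 139232) = 1/514728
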